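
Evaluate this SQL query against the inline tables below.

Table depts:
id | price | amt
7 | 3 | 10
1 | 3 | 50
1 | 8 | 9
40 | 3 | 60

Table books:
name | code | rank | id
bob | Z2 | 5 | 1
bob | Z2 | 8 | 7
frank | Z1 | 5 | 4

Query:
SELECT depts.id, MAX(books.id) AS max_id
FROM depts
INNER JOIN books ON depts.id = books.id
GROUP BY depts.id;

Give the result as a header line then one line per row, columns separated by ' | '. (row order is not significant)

After JOIN books (3 rows):
depts.id | depts.price | depts.amt | books.name | books.code | books.rank | books.id
7 | 3 | 10 | bob | Z2 | 8 | 7
1 | 3 | 50 | bob | Z2 | 5 | 1
1 | 8 | 9 | bob | Z2 | 5 | 1
After GROUP BY (2 rows):
depts.id | max_id
7 | 7
1 | 1

== RESULT ==
depts.id | max_id
7 | 7
1 | 1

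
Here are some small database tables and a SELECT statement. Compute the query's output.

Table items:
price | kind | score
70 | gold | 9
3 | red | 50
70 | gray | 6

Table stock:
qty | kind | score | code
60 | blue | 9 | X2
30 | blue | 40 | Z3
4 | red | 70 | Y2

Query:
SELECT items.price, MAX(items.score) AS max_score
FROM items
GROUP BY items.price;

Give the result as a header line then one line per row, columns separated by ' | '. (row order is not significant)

After GROUP BY (2 rows):
items.price | max_score
70 | 9
3 | 50

== RESULT ==
items.price | max_score
70 | 9
3 | 50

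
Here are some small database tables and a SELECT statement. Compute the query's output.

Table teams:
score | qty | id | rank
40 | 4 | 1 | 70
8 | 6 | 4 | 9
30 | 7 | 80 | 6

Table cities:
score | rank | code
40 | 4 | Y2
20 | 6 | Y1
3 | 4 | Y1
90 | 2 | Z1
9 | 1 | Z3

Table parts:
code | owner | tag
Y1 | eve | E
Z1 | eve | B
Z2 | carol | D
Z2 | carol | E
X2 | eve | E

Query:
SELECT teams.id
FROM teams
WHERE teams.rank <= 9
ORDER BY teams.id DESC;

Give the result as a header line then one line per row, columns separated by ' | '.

== RESULT ==
teams.id
80
4

Derivation:
After WHERE (2 rows):
teams.score | teams.qty | teams.id | teams.rank
8 | 6 | 4 | 9
30 | 7 | 80 | 6
After SELECT (2 rows):
teams.id
4
80
After ORDER BY (2 rows):
teams.id
80
4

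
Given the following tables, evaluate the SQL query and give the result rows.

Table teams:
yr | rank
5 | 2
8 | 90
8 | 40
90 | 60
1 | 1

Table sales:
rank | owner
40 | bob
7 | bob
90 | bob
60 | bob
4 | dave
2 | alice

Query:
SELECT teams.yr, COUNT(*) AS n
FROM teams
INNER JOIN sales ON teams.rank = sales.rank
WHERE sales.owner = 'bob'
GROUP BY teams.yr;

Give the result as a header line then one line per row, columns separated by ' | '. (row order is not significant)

== RESULT ==
teams.yr | n
8 | 2
90 | 1

Derivation:
After JOIN sales (4 rows):
teams.yr | teams.rank | sales.rank | sales.owner
5 | 2 | 2 | alice
8 | 90 | 90 | bob
8 | 40 | 40 | bob
90 | 60 | 60 | bob
After WHERE (3 rows):
teams.yr | teams.rank | sales.rank | sales.owner
8 | 90 | 90 | bob
8 | 40 | 40 | bob
90 | 60 | 60 | bob
After GROUP BY (2 rows):
teams.yr | n
8 | 2
90 | 1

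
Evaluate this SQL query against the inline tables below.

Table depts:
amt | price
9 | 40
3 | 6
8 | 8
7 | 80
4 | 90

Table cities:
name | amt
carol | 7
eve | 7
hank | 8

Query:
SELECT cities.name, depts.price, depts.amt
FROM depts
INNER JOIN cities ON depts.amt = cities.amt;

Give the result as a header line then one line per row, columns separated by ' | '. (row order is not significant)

== RESULT ==
cities.name | depts.price | depts.amt
hank | 8 | 8
carol | 80 | 7
eve | 80 | 7

Derivation:
After JOIN cities (3 rows):
depts.amt | depts.price | cities.name | cities.amt
8 | 8 | hank | 8
7 | 80 | carol | 7
7 | 80 | eve | 7
After SELECT (3 rows):
cities.name | depts.price | depts.amt
hank | 8 | 8
carol | 80 | 7
eve | 80 | 7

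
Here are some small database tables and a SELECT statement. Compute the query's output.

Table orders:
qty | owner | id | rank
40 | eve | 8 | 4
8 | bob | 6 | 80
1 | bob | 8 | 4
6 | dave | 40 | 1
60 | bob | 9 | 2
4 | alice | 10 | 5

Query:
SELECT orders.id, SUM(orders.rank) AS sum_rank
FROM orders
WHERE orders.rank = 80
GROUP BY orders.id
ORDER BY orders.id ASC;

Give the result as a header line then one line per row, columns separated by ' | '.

After WHERE (1 rows):
orders.qty | orders.owner | orders.id | orders.rank
8 | bob | 6 | 80
After GROUP BY (1 rows):
orders.id | sum_rank
6 | 80
After ORDER BY (1 rows):
orders.id | sum_rank
6 | 80

== RESULT ==
orders.id | sum_rank
6 | 80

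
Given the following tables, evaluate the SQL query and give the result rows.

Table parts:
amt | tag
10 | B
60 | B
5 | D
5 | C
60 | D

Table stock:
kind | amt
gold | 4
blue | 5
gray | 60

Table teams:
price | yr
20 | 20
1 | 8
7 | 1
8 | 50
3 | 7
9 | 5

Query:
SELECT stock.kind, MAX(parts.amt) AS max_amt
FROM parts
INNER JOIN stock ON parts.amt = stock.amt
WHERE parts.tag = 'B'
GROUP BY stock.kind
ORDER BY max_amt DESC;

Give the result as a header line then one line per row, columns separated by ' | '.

== RESULT ==
stock.kind | max_amt
gray | 60

Derivation:
After JOIN stock (4 rows):
parts.amt | parts.tag | stock.kind | stock.amt
60 | B | gray | 60
5 | D | blue | 5
5 | C | blue | 5
60 | D | gray | 60
After WHERE (1 rows):
parts.amt | parts.tag | stock.kind | stock.amt
60 | B | gray | 60
After GROUP BY (1 rows):
stock.kind | max_amt
gray | 60
After ORDER BY (1 rows):
stock.kind | max_amt
gray | 60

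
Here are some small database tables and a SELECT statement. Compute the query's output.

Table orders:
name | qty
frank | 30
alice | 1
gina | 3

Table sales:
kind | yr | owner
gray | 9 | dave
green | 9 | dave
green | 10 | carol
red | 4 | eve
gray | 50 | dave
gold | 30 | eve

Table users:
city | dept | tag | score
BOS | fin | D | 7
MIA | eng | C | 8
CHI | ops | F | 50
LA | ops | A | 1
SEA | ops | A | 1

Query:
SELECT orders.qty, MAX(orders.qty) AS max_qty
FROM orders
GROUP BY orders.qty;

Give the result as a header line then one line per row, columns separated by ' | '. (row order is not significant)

After GROUP BY (3 rows):
orders.qty | max_qty
30 | 30
1 | 1
3 | 3

== RESULT ==
orders.qty | max_qty
30 | 30
1 | 1
3 | 3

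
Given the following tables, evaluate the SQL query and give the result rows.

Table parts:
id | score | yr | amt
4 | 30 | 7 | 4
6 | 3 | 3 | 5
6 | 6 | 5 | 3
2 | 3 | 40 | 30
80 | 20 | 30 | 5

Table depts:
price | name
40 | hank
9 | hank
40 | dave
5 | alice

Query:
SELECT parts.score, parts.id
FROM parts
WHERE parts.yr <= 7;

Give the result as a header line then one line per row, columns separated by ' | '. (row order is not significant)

After WHERE (3 rows):
parts.id | parts.score | parts.yr | parts.amt
4 | 30 | 7 | 4
6 | 3 | 3 | 5
6 | 6 | 5 | 3
After SELECT (3 rows):
parts.score | parts.id
30 | 4
3 | 6
6 | 6

== RESULT ==
parts.score | parts.id
30 | 4
3 | 6
6 | 6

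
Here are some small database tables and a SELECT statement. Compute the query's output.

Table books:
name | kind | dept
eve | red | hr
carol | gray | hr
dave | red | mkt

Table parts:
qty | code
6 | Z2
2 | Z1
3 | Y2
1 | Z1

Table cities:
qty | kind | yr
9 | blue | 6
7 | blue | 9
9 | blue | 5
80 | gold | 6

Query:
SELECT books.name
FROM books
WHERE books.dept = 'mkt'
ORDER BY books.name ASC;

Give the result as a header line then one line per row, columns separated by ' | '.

After WHERE (1 rows):
books.name | books.kind | books.dept
dave | red | mkt
After SELECT (1 rows):
books.name
dave
After ORDER BY (1 rows):
books.name
dave

== RESULT ==
books.name
dave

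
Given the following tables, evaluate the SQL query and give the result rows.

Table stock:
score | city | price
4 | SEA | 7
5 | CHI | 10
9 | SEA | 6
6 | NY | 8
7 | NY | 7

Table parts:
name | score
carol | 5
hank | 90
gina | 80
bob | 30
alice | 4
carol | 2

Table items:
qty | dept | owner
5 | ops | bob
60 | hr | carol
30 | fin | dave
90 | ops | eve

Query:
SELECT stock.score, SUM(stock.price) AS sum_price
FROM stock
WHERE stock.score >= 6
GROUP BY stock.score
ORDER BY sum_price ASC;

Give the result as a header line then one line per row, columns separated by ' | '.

== RESULT ==
stock.score | sum_price
9 | 6
7 | 7
6 | 8

Derivation:
After WHERE (3 rows):
stock.score | stock.city | stock.price
9 | SEA | 6
6 | NY | 8
7 | NY | 7
After GROUP BY (3 rows):
stock.score | sum_price
9 | 6
6 | 8
7 | 7
After ORDER BY (3 rows):
stock.score | sum_price
9 | 6
7 | 7
6 | 8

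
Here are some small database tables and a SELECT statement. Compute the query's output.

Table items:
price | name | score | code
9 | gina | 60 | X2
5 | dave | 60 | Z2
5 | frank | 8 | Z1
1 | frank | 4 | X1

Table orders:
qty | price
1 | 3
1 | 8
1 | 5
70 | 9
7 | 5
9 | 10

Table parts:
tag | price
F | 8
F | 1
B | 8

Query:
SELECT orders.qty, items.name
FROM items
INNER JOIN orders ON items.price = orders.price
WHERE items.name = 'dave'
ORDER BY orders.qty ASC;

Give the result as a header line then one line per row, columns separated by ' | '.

After JOIN orders (5 rows):
items.price | items.name | items.score | items.code | orders.qty | orders.price
9 | gina | 60 | X2 | 70 | 9
5 | dave | 60 | Z2 | 1 | 5
5 | dave | 60 | Z2 | 7 | 5
5 | frank | 8 | Z1 | 1 | 5
5 | frank | 8 | Z1 | 7 | 5
After WHERE (2 rows):
items.price | items.name | items.score | items.code | orders.qty | orders.price
5 | dave | 60 | Z2 | 1 | 5
5 | dave | 60 | Z2 | 7 | 5
After SELECT (2 rows):
orders.qty | items.name
1 | dave
7 | dave
After ORDER BY (2 rows):
orders.qty | items.name
1 | dave
7 | dave

== RESULT ==
orders.qty | items.name
1 | dave
7 | dave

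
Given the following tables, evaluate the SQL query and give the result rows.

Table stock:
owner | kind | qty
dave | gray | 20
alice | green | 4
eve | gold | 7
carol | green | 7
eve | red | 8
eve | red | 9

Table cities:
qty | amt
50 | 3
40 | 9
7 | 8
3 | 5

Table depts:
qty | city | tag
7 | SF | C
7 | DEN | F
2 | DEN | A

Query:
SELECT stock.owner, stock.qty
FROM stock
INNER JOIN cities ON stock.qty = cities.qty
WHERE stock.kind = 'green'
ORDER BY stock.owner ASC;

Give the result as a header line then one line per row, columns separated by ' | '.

After JOIN cities (2 rows):
stock.owner | stock.kind | stock.qty | cities.qty | cities.amt
eve | gold | 7 | 7 | 8
carol | green | 7 | 7 | 8
After WHERE (1 rows):
stock.owner | stock.kind | stock.qty | cities.qty | cities.amt
carol | green | 7 | 7 | 8
After SELECT (1 rows):
stock.owner | stock.qty
carol | 7
After ORDER BY (1 rows):
stock.owner | stock.qty
carol | 7

== RESULT ==
stock.owner | stock.qty
carol | 7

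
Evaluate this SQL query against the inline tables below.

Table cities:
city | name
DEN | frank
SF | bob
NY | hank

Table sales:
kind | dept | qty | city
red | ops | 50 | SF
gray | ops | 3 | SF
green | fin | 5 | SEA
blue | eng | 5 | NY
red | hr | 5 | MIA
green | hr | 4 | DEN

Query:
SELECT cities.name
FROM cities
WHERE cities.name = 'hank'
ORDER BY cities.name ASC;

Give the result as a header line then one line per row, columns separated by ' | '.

== RESULT ==
cities.name
hank

Derivation:
After WHERE (1 rows):
cities.city | cities.name
NY | hank
After SELECT (1 rows):
cities.name
hank
After ORDER BY (1 rows):
cities.name
hank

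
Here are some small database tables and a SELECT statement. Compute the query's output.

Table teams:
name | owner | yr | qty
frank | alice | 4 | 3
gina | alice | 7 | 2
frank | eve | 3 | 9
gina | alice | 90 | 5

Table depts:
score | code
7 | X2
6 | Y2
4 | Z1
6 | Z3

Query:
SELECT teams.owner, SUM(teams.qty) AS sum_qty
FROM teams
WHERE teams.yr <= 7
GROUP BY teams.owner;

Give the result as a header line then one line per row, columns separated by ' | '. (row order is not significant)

== RESULT ==
teams.owner | sum_qty
alice | 5
eve | 9

Derivation:
After WHERE (3 rows):
teams.name | teams.owner | teams.yr | teams.qty
frank | alice | 4 | 3
gina | alice | 7 | 2
frank | eve | 3 | 9
After GROUP BY (2 rows):
teams.owner | sum_qty
alice | 5
eve | 9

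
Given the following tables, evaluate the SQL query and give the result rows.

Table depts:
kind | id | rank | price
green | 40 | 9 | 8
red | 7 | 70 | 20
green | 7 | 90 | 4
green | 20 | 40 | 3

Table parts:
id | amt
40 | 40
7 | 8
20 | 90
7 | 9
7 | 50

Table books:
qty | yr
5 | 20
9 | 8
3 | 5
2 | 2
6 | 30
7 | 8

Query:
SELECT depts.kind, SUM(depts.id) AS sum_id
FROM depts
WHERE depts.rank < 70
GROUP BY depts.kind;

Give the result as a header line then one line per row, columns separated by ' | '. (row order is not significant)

After WHERE (2 rows):
depts.kind | depts.id | depts.rank | depts.price
green | 40 | 9 | 8
green | 20 | 40 | 3
After GROUP BY (1 rows):
depts.kind | sum_id
green | 60

== RESULT ==
depts.kind | sum_id
green | 60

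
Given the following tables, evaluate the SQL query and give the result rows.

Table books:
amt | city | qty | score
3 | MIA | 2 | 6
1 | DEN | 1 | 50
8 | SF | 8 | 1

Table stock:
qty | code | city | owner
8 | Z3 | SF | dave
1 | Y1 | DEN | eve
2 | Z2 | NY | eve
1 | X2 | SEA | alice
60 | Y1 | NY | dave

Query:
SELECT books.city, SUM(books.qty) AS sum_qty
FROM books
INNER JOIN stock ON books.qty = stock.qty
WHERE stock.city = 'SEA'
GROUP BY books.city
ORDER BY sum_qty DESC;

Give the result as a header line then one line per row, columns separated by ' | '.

After JOIN stock (4 rows):
books.amt | books.city | books.qty | books.score | stock.qty | stock.code | stock.city | stock.owner
3 | MIA | 2 | 6 | 2 | Z2 | NY | eve
1 | DEN | 1 | 50 | 1 | Y1 | DEN | eve
1 | DEN | 1 | 50 | 1 | X2 | SEA | alice
8 | SF | 8 | 1 | 8 | Z3 | SF | dave
After WHERE (1 rows):
books.amt | books.city | books.qty | books.score | stock.qty | stock.code | stock.city | stock.owner
1 | DEN | 1 | 50 | 1 | X2 | SEA | alice
After GROUP BY (1 rows):
books.city | sum_qty
DEN | 1
After ORDER BY (1 rows):
books.city | sum_qty
DEN | 1

== RESULT ==
books.city | sum_qty
DEN | 1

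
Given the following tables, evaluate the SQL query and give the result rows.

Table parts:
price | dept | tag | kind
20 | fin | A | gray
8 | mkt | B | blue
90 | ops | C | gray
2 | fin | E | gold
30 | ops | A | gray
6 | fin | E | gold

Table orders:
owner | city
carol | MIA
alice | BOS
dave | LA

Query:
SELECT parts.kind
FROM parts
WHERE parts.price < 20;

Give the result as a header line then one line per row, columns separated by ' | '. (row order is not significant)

== RESULT ==
parts.kind
blue
gold
gold

Derivation:
After WHERE (3 rows):
parts.price | parts.dept | parts.tag | parts.kind
8 | mkt | B | blue
2 | fin | E | gold
6 | fin | E | gold
After SELECT (3 rows):
parts.kind
blue
gold
gold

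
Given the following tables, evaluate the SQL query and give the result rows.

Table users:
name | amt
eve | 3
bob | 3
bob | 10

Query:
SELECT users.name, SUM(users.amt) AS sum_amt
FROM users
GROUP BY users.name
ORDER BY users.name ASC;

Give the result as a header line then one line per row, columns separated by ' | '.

After GROUP BY (2 rows):
users.name | sum_amt
eve | 3
bob | 13
After ORDER BY (2 rows):
users.name | sum_amt
bob | 13
eve | 3

== RESULT ==
users.name | sum_amt
bob | 13
eve | 3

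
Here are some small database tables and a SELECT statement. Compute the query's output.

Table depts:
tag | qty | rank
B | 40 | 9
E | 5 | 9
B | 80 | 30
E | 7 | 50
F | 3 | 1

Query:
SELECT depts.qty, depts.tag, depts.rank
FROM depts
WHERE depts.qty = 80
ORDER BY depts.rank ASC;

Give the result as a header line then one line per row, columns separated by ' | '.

== RESULT ==
depts.qty | depts.tag | depts.rank
80 | B | 30

Derivation:
After WHERE (1 rows):
depts.tag | depts.qty | depts.rank
B | 80 | 30
After SELECT (1 rows):
depts.qty | depts.tag | depts.rank
80 | B | 30
After ORDER BY (1 rows):
depts.qty | depts.tag | depts.rank
80 | B | 30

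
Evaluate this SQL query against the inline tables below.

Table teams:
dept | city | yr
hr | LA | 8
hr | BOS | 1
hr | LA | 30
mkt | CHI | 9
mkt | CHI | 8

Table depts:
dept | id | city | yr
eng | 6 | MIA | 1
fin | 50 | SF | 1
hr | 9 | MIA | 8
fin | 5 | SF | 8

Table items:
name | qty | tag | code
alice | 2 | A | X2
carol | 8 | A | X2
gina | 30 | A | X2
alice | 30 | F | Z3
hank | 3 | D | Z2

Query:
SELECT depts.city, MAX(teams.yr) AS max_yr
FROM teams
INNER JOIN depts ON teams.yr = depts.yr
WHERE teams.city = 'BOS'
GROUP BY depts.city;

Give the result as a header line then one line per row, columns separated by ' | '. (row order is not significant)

After JOIN depts (6 rows):
teams.dept | teams.city | teams.yr | depts.dept | depts.id | depts.city | depts.yr
hr | LA | 8 | hr | 9 | MIA | 8
hr | LA | 8 | fin | 5 | SF | 8
hr | BOS | 1 | eng | 6 | MIA | 1
hr | BOS | 1 | fin | 50 | SF | 1
mkt | CHI | 8 | hr | 9 | MIA | 8
mkt | CHI | 8 | fin | 5 | SF | 8
After WHERE (2 rows):
teams.dept | teams.city | teams.yr | depts.dept | depts.id | depts.city | depts.yr
hr | BOS | 1 | eng | 6 | MIA | 1
hr | BOS | 1 | fin | 50 | SF | 1
After GROUP BY (2 rows):
depts.city | max_yr
MIA | 1
SF | 1

== RESULT ==
depts.city | max_yr
MIA | 1
SF | 1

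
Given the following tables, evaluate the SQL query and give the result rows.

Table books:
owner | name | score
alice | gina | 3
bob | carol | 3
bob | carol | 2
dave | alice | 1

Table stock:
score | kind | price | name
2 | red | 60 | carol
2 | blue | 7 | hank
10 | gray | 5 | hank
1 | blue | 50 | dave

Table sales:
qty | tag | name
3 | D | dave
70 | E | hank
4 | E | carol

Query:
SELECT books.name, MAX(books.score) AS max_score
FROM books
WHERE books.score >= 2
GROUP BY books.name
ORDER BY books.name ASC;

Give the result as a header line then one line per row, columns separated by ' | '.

After WHERE (3 rows):
books.owner | books.name | books.score
alice | gina | 3
bob | carol | 3
bob | carol | 2
After GROUP BY (2 rows):
books.name | max_score
gina | 3
carol | 3
After ORDER BY (2 rows):
books.name | max_score
carol | 3
gina | 3

== RESULT ==
books.name | max_score
carol | 3
gina | 3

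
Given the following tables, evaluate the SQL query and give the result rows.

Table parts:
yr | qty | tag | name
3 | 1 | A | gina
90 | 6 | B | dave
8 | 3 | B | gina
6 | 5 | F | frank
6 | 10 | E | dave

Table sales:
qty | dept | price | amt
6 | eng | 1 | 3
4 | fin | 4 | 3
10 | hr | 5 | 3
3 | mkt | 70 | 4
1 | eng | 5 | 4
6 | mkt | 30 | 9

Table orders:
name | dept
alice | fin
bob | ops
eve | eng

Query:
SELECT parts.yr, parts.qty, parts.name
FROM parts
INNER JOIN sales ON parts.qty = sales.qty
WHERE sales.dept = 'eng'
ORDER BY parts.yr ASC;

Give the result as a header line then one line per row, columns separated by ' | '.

== RESULT ==
parts.yr | parts.qty | parts.name
3 | 1 | gina
90 | 6 | dave

Derivation:
After JOIN sales (5 rows):
parts.yr | parts.qty | parts.tag | parts.name | sales.qty | sales.dept | sales.price | sales.amt
3 | 1 | A | gina | 1 | eng | 5 | 4
90 | 6 | B | dave | 6 | eng | 1 | 3
90 | 6 | B | dave | 6 | mkt | 30 | 9
8 | 3 | B | gina | 3 | mkt | 70 | 4
6 | 10 | E | dave | 10 | hr | 5 | 3
After WHERE (2 rows):
parts.yr | parts.qty | parts.tag | parts.name | sales.qty | sales.dept | sales.price | sales.amt
3 | 1 | A | gina | 1 | eng | 5 | 4
90 | 6 | B | dave | 6 | eng | 1 | 3
After SELECT (2 rows):
parts.yr | parts.qty | parts.name
3 | 1 | gina
90 | 6 | dave
After ORDER BY (2 rows):
parts.yr | parts.qty | parts.name
3 | 1 | gina
90 | 6 | dave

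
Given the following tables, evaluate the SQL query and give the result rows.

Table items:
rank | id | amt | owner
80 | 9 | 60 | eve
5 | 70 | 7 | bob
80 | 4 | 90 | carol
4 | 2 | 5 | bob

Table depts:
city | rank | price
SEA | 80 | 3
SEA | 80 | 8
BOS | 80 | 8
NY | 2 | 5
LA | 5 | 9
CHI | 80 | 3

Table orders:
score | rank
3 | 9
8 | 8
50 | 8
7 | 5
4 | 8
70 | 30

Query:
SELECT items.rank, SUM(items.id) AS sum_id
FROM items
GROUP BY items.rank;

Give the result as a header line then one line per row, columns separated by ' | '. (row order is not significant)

== RESULT ==
items.rank | sum_id
80 | 13
5 | 70
4 | 2

Derivation:
After GROUP BY (3 rows):
items.rank | sum_id
80 | 13
5 | 70
4 | 2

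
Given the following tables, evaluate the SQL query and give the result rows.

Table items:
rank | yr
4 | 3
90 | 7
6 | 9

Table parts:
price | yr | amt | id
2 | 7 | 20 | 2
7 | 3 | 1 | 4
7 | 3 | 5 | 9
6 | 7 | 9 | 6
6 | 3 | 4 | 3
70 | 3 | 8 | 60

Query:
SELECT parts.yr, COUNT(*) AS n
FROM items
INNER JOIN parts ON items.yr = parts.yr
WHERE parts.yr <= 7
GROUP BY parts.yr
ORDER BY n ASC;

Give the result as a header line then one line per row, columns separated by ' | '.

== RESULT ==
parts.yr | n
7 | 2
3 | 4

Derivation:
After JOIN parts (6 rows):
items.rank | items.yr | parts.price | parts.yr | parts.amt | parts.id
4 | 3 | 7 | 3 | 1 | 4
4 | 3 | 7 | 3 | 5 | 9
4 | 3 | 6 | 3 | 4 | 3
4 | 3 | 70 | 3 | 8 | 60
90 | 7 | 2 | 7 | 20 | 2
90 | 7 | 6 | 7 | 9 | 6
After WHERE (6 rows):
items.rank | items.yr | parts.price | parts.yr | parts.amt | parts.id
4 | 3 | 7 | 3 | 1 | 4
4 | 3 | 7 | 3 | 5 | 9
4 | 3 | 6 | 3 | 4 | 3
4 | 3 | 70 | 3 | 8 | 60
90 | 7 | 2 | 7 | 20 | 2
90 | 7 | 6 | 7 | 9 | 6
After GROUP BY (2 rows):
parts.yr | n
3 | 4
7 | 2
After ORDER BY (2 rows):
parts.yr | n
7 | 2
3 | 4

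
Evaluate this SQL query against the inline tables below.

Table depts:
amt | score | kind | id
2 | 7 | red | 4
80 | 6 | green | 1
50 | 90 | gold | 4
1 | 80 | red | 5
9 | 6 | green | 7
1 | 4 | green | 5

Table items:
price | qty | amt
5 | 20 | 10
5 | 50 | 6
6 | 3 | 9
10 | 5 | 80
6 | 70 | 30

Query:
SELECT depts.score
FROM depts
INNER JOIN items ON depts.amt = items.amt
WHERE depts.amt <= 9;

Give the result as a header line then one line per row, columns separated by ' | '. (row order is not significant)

After JOIN items (2 rows):
depts.amt | depts.score | depts.kind | depts.id | items.price | items.qty | items.amt
80 | 6 | green | 1 | 10 | 5 | 80
9 | 6 | green | 7 | 6 | 3 | 9
After WHERE (1 rows):
depts.amt | depts.score | depts.kind | depts.id | items.price | items.qty | items.amt
9 | 6 | green | 7 | 6 | 3 | 9
After SELECT (1 rows):
depts.score
6

== RESULT ==
depts.score
6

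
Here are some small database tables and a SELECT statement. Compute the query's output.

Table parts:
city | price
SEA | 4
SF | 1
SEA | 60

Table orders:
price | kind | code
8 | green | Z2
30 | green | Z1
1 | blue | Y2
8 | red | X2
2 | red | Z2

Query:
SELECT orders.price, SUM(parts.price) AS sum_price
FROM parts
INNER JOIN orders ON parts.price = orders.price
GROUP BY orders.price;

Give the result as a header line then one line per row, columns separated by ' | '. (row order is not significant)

After JOIN orders (1 rows):
parts.city | parts.price | orders.price | orders.kind | orders.code
SF | 1 | 1 | blue | Y2
After GROUP BY (1 rows):
orders.price | sum_price
1 | 1

== RESULT ==
orders.price | sum_price
1 | 1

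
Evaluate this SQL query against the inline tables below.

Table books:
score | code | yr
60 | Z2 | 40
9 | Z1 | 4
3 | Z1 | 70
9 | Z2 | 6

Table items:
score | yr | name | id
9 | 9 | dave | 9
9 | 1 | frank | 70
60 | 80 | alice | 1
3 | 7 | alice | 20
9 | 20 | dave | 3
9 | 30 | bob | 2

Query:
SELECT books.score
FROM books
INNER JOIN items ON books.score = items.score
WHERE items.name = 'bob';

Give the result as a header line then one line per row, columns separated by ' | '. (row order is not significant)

== RESULT ==
books.score
9
9

Derivation:
After JOIN items (10 rows):
books.score | books.code | books.yr | items.score | items.yr | items.name | items.id
60 | Z2 | 40 | 60 | 80 | alice | 1
9 | Z1 | 4 | 9 | 9 | dave | 9
9 | Z1 | 4 | 9 | 1 | frank | 70
9 | Z1 | 4 | 9 | 20 | dave | 3
9 | Z1 | 4 | 9 | 30 | bob | 2
3 | Z1 | 70 | 3 | 7 | alice | 20
9 | Z2 | 6 | 9 | 9 | dave | 9
9 | Z2 | 6 | 9 | 1 | frank | 70
9 | Z2 | 6 | 9 | 20 | dave | 3
9 | Z2 | 6 | 9 | 30 | bob | 2
After WHERE (2 rows):
books.score | books.code | books.yr | items.score | items.yr | items.name | items.id
9 | Z1 | 4 | 9 | 30 | bob | 2
9 | Z2 | 6 | 9 | 30 | bob | 2
After SELECT (2 rows):
books.score
9
9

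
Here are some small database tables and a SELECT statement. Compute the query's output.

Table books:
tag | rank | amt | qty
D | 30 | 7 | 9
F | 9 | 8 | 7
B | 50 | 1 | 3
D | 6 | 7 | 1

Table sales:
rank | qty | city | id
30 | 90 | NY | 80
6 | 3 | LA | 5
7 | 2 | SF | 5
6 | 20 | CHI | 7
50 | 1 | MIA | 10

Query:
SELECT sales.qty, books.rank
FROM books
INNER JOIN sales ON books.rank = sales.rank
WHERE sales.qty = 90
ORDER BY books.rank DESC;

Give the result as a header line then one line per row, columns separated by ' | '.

== RESULT ==
sales.qty | books.rank
90 | 30

Derivation:
After JOIN sales (4 rows):
books.tag | books.rank | books.amt | books.qty | sales.rank | sales.qty | sales.city | sales.id
D | 30 | 7 | 9 | 30 | 90 | NY | 80
B | 50 | 1 | 3 | 50 | 1 | MIA | 10
D | 6 | 7 | 1 | 6 | 3 | LA | 5
D | 6 | 7 | 1 | 6 | 20 | CHI | 7
After WHERE (1 rows):
books.tag | books.rank | books.amt | books.qty | sales.rank | sales.qty | sales.city | sales.id
D | 30 | 7 | 9 | 30 | 90 | NY | 80
After SELECT (1 rows):
sales.qty | books.rank
90 | 30
After ORDER BY (1 rows):
sales.qty | books.rank
90 | 30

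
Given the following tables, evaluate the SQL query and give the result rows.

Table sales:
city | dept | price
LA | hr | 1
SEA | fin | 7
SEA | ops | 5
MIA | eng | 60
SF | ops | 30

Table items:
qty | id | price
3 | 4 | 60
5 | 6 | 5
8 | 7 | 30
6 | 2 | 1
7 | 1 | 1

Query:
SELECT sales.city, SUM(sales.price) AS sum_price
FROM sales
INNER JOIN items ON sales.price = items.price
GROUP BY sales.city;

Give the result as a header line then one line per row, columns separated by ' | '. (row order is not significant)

== RESULT ==
sales.city | sum_price
LA | 2
SEA | 5
MIA | 60
SF | 30

Derivation:
After JOIN items (5 rows):
sales.city | sales.dept | sales.price | items.qty | items.id | items.price
LA | hr | 1 | 6 | 2 | 1
LA | hr | 1 | 7 | 1 | 1
SEA | ops | 5 | 5 | 6 | 5
MIA | eng | 60 | 3 | 4 | 60
SF | ops | 30 | 8 | 7 | 30
After GROUP BY (4 rows):
sales.city | sum_price
LA | 2
SEA | 5
MIA | 60
SF | 30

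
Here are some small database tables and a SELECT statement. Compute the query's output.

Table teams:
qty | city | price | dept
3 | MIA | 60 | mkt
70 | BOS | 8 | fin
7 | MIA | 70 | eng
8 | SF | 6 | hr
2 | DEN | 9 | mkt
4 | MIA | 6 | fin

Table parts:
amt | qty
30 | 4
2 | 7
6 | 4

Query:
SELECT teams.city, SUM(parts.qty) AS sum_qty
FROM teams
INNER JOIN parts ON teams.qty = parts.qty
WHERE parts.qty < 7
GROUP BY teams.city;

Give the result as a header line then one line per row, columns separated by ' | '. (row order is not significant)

After JOIN parts (3 rows):
teams.qty | teams.city | teams.price | teams.dept | parts.amt | parts.qty
7 | MIA | 70 | eng | 2 | 7
4 | MIA | 6 | fin | 30 | 4
4 | MIA | 6 | fin | 6 | 4
After WHERE (2 rows):
teams.qty | teams.city | teams.price | teams.dept | parts.amt | parts.qty
4 | MIA | 6 | fin | 30 | 4
4 | MIA | 6 | fin | 6 | 4
After GROUP BY (1 rows):
teams.city | sum_qty
MIA | 8

== RESULT ==
teams.city | sum_qty
MIA | 8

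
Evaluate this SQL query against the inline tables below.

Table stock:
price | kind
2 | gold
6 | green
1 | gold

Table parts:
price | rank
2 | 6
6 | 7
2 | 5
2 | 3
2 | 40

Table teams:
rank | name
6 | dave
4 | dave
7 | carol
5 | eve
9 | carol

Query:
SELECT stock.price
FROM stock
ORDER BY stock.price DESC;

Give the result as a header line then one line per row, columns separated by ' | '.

After SELECT (3 rows):
stock.price
2
6
1
After ORDER BY (3 rows):
stock.price
6
2
1

== RESULT ==
stock.price
6
2
1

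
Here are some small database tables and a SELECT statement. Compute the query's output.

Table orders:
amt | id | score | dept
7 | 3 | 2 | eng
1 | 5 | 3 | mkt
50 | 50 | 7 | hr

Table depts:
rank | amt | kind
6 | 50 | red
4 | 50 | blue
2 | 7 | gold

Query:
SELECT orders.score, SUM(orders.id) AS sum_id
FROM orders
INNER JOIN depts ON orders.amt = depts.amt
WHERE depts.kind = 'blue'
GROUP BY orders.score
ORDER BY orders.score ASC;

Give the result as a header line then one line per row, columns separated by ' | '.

After JOIN depts (3 rows):
orders.amt | orders.id | orders.score | orders.dept | depts.rank | depts.amt | depts.kind
7 | 3 | 2 | eng | 2 | 7 | gold
50 | 50 | 7 | hr | 6 | 50 | red
50 | 50 | 7 | hr | 4 | 50 | blue
After WHERE (1 rows):
orders.amt | orders.id | orders.score | orders.dept | depts.rank | depts.amt | depts.kind
50 | 50 | 7 | hr | 4 | 50 | blue
After GROUP BY (1 rows):
orders.score | sum_id
7 | 50
After ORDER BY (1 rows):
orders.score | sum_id
7 | 50

== RESULT ==
orders.score | sum_id
7 | 50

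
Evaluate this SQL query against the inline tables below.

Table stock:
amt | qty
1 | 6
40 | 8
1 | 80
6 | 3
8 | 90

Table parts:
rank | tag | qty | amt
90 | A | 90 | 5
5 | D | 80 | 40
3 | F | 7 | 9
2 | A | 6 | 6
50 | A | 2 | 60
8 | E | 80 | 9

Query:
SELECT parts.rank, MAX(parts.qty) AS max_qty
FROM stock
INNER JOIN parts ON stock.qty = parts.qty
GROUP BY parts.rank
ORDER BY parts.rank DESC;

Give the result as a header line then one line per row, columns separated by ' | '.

After JOIN parts (4 rows):
stock.amt | stock.qty | parts.rank | parts.tag | parts.qty | parts.amt
1 | 6 | 2 | A | 6 | 6
1 | 80 | 5 | D | 80 | 40
1 | 80 | 8 | E | 80 | 9
8 | 90 | 90 | A | 90 | 5
After GROUP BY (4 rows):
parts.rank | max_qty
2 | 6
5 | 80
8 | 80
90 | 90
After ORDER BY (4 rows):
parts.rank | max_qty
90 | 90
8 | 80
5 | 80
2 | 6

== RESULT ==
parts.rank | max_qty
90 | 90
8 | 80
5 | 80
2 | 6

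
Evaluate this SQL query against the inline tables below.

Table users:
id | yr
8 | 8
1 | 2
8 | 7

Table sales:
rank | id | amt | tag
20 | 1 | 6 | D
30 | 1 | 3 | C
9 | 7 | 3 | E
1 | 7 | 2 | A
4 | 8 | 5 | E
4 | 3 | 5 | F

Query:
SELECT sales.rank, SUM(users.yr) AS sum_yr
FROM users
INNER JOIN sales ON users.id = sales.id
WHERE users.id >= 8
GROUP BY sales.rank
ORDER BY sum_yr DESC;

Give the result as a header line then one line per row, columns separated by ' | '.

After JOIN sales (4 rows):
users.id | users.yr | sales.rank | sales.id | sales.amt | sales.tag
8 | 8 | 4 | 8 | 5 | E
1 | 2 | 20 | 1 | 6 | D
1 | 2 | 30 | 1 | 3 | C
8 | 7 | 4 | 8 | 5 | E
After WHERE (2 rows):
users.id | users.yr | sales.rank | sales.id | sales.amt | sales.tag
8 | 8 | 4 | 8 | 5 | E
8 | 7 | 4 | 8 | 5 | E
After GROUP BY (1 rows):
sales.rank | sum_yr
4 | 15
After ORDER BY (1 rows):
sales.rank | sum_yr
4 | 15

== RESULT ==
sales.rank | sum_yr
4 | 15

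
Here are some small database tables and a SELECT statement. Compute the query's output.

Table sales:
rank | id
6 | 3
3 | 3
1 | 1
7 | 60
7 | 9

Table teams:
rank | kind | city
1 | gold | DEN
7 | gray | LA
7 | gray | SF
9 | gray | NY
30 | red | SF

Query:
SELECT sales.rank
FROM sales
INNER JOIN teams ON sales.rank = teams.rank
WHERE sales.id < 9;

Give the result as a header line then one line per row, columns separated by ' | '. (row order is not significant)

After JOIN teams (5 rows):
sales.rank | sales.id | teams.rank | teams.kind | teams.city
1 | 1 | 1 | gold | DEN
7 | 60 | 7 | gray | LA
7 | 60 | 7 | gray | SF
7 | 9 | 7 | gray | LA
7 | 9 | 7 | gray | SF
After WHERE (1 rows):
sales.rank | sales.id | teams.rank | teams.kind | teams.city
1 | 1 | 1 | gold | DEN
After SELECT (1 rows):
sales.rank
1

== RESULT ==
sales.rank
1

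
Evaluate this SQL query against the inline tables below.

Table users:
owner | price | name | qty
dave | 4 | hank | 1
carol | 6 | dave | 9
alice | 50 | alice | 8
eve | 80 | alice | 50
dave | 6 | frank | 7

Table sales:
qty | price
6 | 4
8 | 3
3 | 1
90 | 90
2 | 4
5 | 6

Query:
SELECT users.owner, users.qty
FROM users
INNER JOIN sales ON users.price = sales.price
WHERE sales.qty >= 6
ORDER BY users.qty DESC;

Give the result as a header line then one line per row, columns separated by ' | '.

After JOIN sales (4 rows):
users.owner | users.price | users.name | users.qty | sales.qty | sales.price
dave | 4 | hank | 1 | 6 | 4
dave | 4 | hank | 1 | 2 | 4
carol | 6 | dave | 9 | 5 | 6
dave | 6 | frank | 7 | 5 | 6
After WHERE (1 rows):
users.owner | users.price | users.name | users.qty | sales.qty | sales.price
dave | 4 | hank | 1 | 6 | 4
After SELECT (1 rows):
users.owner | users.qty
dave | 1
After ORDER BY (1 rows):
users.owner | users.qty
dave | 1

== RESULT ==
users.owner | users.qty
dave | 1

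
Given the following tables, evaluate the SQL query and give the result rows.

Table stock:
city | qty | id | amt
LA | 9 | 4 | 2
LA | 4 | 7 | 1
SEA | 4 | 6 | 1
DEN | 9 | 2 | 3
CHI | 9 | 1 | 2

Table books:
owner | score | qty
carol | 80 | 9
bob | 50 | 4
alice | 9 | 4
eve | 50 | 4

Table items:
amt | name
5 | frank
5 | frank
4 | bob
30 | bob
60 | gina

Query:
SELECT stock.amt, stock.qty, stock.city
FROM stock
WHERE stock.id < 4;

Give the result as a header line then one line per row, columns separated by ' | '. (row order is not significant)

After WHERE (2 rows):
stock.city | stock.qty | stock.id | stock.amt
DEN | 9 | 2 | 3
CHI | 9 | 1 | 2
After SELECT (2 rows):
stock.amt | stock.qty | stock.city
3 | 9 | DEN
2 | 9 | CHI

== RESULT ==
stock.amt | stock.qty | stock.city
3 | 9 | DEN
2 | 9 | CHI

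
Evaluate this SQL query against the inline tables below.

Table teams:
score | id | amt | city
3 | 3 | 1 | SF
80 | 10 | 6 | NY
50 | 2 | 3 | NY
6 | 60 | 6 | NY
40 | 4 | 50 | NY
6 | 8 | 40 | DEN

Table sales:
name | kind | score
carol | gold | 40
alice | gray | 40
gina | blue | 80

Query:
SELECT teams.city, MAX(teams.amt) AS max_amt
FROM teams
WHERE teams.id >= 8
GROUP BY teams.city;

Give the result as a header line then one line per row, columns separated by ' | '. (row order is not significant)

After WHERE (3 rows):
teams.score | teams.id | teams.amt | teams.city
80 | 10 | 6 | NY
6 | 60 | 6 | NY
6 | 8 | 40 | DEN
After GROUP BY (2 rows):
teams.city | max_amt
NY | 6
DEN | 40

== RESULT ==
teams.city | max_amt
NY | 6
DEN | 40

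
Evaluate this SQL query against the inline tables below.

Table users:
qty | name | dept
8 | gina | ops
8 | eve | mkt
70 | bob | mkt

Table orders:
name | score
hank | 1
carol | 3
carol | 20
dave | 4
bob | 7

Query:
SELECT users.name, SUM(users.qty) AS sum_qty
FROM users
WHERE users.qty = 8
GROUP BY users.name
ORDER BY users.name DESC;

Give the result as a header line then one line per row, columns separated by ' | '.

After WHERE (2 rows):
users.qty | users.name | users.dept
8 | gina | ops
8 | eve | mkt
After GROUP BY (2 rows):
users.name | sum_qty
gina | 8
eve | 8
After ORDER BY (2 rows):
users.name | sum_qty
gina | 8
eve | 8

== RESULT ==
users.name | sum_qty
gina | 8
eve | 8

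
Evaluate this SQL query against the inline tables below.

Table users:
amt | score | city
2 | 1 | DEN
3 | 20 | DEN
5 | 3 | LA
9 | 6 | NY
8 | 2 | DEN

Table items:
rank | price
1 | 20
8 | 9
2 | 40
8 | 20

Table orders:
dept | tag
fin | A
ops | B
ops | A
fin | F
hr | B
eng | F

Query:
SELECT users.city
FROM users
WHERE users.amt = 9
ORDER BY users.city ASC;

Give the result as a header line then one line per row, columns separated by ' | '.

== RESULT ==
users.city
NY

Derivation:
After WHERE (1 rows):
users.amt | users.score | users.city
9 | 6 | NY
After SELECT (1 rows):
users.city
NY
After ORDER BY (1 rows):
users.city
NY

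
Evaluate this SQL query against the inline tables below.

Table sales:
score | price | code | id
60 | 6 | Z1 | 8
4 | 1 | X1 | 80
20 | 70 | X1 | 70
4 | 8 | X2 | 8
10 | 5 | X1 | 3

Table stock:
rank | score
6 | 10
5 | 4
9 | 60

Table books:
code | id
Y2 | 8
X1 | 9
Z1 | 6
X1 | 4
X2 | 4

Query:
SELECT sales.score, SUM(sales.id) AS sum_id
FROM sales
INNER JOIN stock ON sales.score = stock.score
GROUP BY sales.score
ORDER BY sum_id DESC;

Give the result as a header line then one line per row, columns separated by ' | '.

== RESULT ==
sales.score | sum_id
4 | 88
60 | 8
10 | 3

Derivation:
After JOIN stock (4 rows):
sales.score | sales.price | sales.code | sales.id | stock.rank | stock.score
60 | 6 | Z1 | 8 | 9 | 60
4 | 1 | X1 | 80 | 5 | 4
4 | 8 | X2 | 8 | 5 | 4
10 | 5 | X1 | 3 | 6 | 10
After GROUP BY (3 rows):
sales.score | sum_id
60 | 8
4 | 88
10 | 3
After ORDER BY (3 rows):
sales.score | sum_id
4 | 88
60 | 8
10 | 3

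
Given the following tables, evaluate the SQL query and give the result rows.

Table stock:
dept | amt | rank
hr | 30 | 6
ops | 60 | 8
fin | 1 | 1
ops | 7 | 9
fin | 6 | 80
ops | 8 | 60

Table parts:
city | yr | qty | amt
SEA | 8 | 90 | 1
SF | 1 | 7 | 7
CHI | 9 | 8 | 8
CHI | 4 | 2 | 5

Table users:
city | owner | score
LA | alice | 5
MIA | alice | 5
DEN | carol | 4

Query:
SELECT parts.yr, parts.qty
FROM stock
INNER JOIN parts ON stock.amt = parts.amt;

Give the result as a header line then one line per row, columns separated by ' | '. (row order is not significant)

After JOIN parts (3 rows):
stock.dept | stock.amt | stock.rank | parts.city | parts.yr | parts.qty | parts.amt
fin | 1 | 1 | SEA | 8 | 90 | 1
ops | 7 | 9 | SF | 1 | 7 | 7
ops | 8 | 60 | CHI | 9 | 8 | 8
After SELECT (3 rows):
parts.yr | parts.qty
8 | 90
1 | 7
9 | 8

== RESULT ==
parts.yr | parts.qty
8 | 90
1 | 7
9 | 8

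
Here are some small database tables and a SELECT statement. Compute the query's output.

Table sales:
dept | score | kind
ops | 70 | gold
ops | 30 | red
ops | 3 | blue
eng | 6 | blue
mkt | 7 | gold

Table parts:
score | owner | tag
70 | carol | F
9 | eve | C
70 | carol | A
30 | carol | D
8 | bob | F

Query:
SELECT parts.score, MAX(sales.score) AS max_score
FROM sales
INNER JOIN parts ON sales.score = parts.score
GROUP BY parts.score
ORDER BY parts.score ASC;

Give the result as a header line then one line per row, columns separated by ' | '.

== RESULT ==
parts.score | max_score
30 | 30
70 | 70

Derivation:
After JOIN parts (3 rows):
sales.dept | sales.score | sales.kind | parts.score | parts.owner | parts.tag
ops | 70 | gold | 70 | carol | F
ops | 70 | gold | 70 | carol | A
ops | 30 | red | 30 | carol | D
After GROUP BY (2 rows):
parts.score | max_score
70 | 70
30 | 30
After ORDER BY (2 rows):
parts.score | max_score
30 | 30
70 | 70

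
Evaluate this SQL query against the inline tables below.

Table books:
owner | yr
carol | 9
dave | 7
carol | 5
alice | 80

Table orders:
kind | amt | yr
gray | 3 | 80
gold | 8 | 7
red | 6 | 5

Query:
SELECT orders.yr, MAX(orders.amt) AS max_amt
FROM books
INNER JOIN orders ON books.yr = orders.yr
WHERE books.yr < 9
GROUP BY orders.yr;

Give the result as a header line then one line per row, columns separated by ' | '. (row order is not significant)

== RESULT ==
orders.yr | max_amt
7 | 8
5 | 6

Derivation:
After JOIN orders (3 rows):
books.owner | books.yr | orders.kind | orders.amt | orders.yr
dave | 7 | gold | 8 | 7
carol | 5 | red | 6 | 5
alice | 80 | gray | 3 | 80
After WHERE (2 rows):
books.owner | books.yr | orders.kind | orders.amt | orders.yr
dave | 7 | gold | 8 | 7
carol | 5 | red | 6 | 5
After GROUP BY (2 rows):
orders.yr | max_amt
7 | 8
5 | 6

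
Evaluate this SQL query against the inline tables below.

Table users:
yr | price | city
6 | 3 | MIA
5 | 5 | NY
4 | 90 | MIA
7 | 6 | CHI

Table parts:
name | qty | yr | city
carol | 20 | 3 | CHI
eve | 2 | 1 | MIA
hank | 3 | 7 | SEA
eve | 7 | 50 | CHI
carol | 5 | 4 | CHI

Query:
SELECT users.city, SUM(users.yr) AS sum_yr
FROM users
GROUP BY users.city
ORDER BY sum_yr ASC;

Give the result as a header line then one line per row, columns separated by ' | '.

After GROUP BY (3 rows):
users.city | sum_yr
MIA | 10
NY | 5
CHI | 7
After ORDER BY (3 rows):
users.city | sum_yr
NY | 5
CHI | 7
MIA | 10

== RESULT ==
users.city | sum_yr
NY | 5
CHI | 7
MIA | 10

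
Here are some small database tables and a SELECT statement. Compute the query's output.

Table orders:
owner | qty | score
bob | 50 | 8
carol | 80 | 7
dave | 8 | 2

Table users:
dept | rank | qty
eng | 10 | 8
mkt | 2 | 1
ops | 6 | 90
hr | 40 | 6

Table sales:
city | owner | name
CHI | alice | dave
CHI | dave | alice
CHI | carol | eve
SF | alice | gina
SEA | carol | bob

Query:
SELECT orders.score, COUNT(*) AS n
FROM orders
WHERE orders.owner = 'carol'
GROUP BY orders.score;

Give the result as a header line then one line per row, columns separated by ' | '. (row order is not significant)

After WHERE (1 rows):
orders.owner | orders.qty | orders.score
carol | 80 | 7
After GROUP BY (1 rows):
orders.score | n
7 | 1

== RESULT ==
orders.score | n
7 | 1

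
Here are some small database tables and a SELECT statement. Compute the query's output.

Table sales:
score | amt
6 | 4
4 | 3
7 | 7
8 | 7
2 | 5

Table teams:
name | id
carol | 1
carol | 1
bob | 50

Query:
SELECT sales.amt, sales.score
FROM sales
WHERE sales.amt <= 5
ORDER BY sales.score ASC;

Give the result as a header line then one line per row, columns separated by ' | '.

After WHERE (3 rows):
sales.score | sales.amt
6 | 4
4 | 3
2 | 5
After SELECT (3 rows):
sales.amt | sales.score
4 | 6
3 | 4
5 | 2
After ORDER BY (3 rows):
sales.amt | sales.score
5 | 2
3 | 4
4 | 6

== RESULT ==
sales.amt | sales.score
5 | 2
3 | 4
4 | 6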